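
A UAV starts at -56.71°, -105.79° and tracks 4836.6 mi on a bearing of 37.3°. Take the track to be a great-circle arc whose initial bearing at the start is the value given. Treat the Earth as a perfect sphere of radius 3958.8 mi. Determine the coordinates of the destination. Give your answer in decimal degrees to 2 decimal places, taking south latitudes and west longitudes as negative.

latitude 7.15°, longitude -70.77°

δ = 4836.6/3958.8 = 1.221734 rad (70.0002°).
Start latitude φ₁ = -0.989776 rad; initial bearing θ = 0.651008 rad.
Applying the spherical law of cosines for sides, sin φ₂ = sin φ₁ cos δ + cos φ₁ sin δ cos θ = 0.124393, so φ₂ = 7.15°.
For the longitude increment, Δλ = atan2( sin θ sin δ cos φ₁, cos δ − sin φ₁ sin φ₂ ) = atan2(0.312554, 0.445998) = 35.02°.
λ₂ = -105.79° + 35.02° = -70.77°.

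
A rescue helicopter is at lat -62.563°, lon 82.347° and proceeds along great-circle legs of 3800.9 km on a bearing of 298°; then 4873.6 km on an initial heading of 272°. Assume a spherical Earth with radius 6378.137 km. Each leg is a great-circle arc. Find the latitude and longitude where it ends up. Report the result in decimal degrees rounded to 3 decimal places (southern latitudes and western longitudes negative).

latitude -25.062°, longitude -6.265°

Apply the spherical direct solution leg by leg, carrying full precision between legs.
Leg 1: from (-62.563°, 82.347°), δ = 3800.9/6378.137 = 0.595926 rad, θ = 298° → φ = -37.815°, λ = 43.494°.
Leg 2: from (-37.815°, 43.494°), δ = 4873.6/6378.137 = 0.764110 rad, θ = 272° → φ = -25.062°, λ = -6.265°.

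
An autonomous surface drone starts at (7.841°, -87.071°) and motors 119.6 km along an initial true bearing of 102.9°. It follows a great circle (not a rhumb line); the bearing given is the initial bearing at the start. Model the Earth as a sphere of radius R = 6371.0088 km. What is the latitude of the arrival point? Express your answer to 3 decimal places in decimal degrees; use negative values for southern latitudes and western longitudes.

Angular distance δ = d/R = 119.6 / 6371.0088 = 0.018773 rad.
With φ₁ = 7.841° = 0.136851 rad and θ = 102.9° = 1.795944 rad:
Destination latitude: φ₂ = arcsin( sin φ₁ cos δ + cos φ₁ sin δ cos θ ) = arcsin(0.132249) = 7.600°.
Δλ = atan2( sin θ sin δ cos φ₁ , cos δ − sin φ₁ sin φ₂ ) = atan2(0.018127, 0.981782) = 0.018461 rad = 1.058°.
λ₂ = -87.071° + 1.058° = -86.013°.

latitude 7.600°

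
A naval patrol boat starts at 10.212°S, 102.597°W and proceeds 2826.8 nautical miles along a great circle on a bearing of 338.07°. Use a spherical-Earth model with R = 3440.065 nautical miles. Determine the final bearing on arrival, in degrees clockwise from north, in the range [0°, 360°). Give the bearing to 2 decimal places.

final bearing 333.94°

Angular distance δ = d/R = 2826.8 / 3440.065 = 0.821729 rad.
With φ₁ = -10.212° = -0.178233 rad and θ = 338.07° = 5.900435 rad:
Destination latitude: φ₂ = arcsin( sin φ₁ cos δ + cos φ₁ sin δ cos θ ) = arcsin(0.547845) = 33.219°.
Δλ = atan2( sin θ sin δ cos φ₁ , cos δ − sin φ₁ sin φ₂ ) = atan2(-0.269171, 0.778084) = -0.333054 rad = -19.083°.
λ₂ = λ₁ + Δλ = -121.680°.
The forward bearing on arrival equals the back-azimuth from the destination plus 180°.
Back-azimuth from P₂ (33.22°, -121.68°) to P₁ (-10.21°, -102.60°), with Δλ' = λ₁ − λ₂ = 19.08°: atan2( sin Δλ' cos φ₁ , cos φ₂ sin φ₁ − sin φ₂ cos φ₁ cos Δλ' ) = 153.94°.
Final bearing = (153.94° + 180°) mod 360° = 333.94°.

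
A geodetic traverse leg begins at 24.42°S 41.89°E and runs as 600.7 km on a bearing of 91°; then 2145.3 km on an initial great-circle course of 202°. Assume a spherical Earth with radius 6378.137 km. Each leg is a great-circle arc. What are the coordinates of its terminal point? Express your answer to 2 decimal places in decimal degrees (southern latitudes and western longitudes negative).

latitude -41.96°, longitude 38.25°

Apply the spherical direct solution leg by leg, carrying full precision between legs.
Leg 1: from (-24.42°, 41.89°), δ = 600.7/6378.137 = 0.094181 rad, θ = 91° → φ = -24.40°, λ = 47.82°.
Leg 2: from (-24.40°, 47.82°), δ = 2145.3/6378.137 = 0.336352 rad, θ = 202° → φ = -41.96°, λ = 38.25°.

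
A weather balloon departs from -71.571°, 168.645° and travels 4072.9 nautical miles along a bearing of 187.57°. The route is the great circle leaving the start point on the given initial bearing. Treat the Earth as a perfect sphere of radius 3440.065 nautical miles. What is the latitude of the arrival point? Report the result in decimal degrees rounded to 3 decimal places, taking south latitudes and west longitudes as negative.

δ = 4072.9/3440.065 = 1.183960 rad (67.8359°).
Start latitude φ₁ = -1.249150 rad; initial bearing θ = 3.273714 rad.
Applying the spherical law of cosines for sides, sin φ₂ = sin φ₁ cos δ + cos φ₁ sin δ cos θ = -0.648131, so φ₂ = -40.401°.
For the longitude increment, Δλ = atan2( sin θ sin δ cos φ₁, cos δ − sin φ₁ sin φ₂ ) = atan2(-0.038569, -0.237632) = -170.781°.
λ₂ = 168.645° + -170.781° = -2.136°.

latitude -40.401°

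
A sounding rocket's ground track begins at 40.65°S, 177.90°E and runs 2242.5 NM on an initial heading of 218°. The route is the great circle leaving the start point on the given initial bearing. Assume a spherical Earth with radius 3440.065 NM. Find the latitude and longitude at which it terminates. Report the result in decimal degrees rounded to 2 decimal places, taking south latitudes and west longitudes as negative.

latitude -61.71°, longitude 125.89°

δ = 2242.5/3440.065 = 0.651877 rad (37.3498°).
Converting: φ₁ = -0.709476 rad, θ = 3.804818 rad.
Destination latitude: φ₂ = arcsin( sin φ₁ cos δ + cos φ₁ sin δ cos θ ) = arcsin(-0.880570) = -61.71°.
Then Δλ = atan2(-0.283383, 0.221311) = -0.907773 rad, from sin θ sin δ cos φ₁ over cos δ − sin φ₁ sin φ₂.
Hence λ₂ = 177.90° + -52.01° = 125.89°.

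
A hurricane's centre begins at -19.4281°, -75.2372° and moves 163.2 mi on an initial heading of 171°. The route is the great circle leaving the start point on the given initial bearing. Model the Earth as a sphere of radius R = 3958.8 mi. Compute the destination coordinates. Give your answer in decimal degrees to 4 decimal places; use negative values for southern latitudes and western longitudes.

latitude -21.7606°, longitude -74.8395°

Central angle δ = d/R = 0.041225 rad.
Converting: φ₁ = -0.339084 rad, θ = 2.984513 rad.
sin φ₂ = sin φ₁ cos δ + cos φ₁ sin δ cos θ = (-0.332624)(0.999150) + (0.943060)(0.041213)(-0.987688) = -0.370729
φ₂ = asin(-0.370729) = -0.379794 rad = -21.7606°.
Δλ = atan2( sin θ sin δ cos φ₁ , cos δ − sin φ₁ sin φ₂ ) = atan2(0.006080, 0.875837) = 0.006942 rad = 0.3977°.
λ₂ = -75.2372° + 0.3977° = -74.8395°.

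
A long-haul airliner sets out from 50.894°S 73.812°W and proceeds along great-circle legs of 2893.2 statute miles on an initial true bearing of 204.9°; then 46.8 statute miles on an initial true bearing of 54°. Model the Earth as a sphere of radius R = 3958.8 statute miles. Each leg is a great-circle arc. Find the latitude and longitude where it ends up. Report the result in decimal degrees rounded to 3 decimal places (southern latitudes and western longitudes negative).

Apply the spherical direct solution leg by leg, carrying full precision between legs.
Leg 1: from (-50.894°, -73.812°), δ = 2893.2/3958.8 = 0.730828 rad, θ = 204.9° → φ = -73.678°, λ = -163.839°.
Leg 2: from (-73.678°, -163.839°), δ = 46.8/3958.8 = 0.011822 rad, θ = 54° → φ = -73.271°, λ = -161.935°.

latitude -73.271°, longitude -161.935°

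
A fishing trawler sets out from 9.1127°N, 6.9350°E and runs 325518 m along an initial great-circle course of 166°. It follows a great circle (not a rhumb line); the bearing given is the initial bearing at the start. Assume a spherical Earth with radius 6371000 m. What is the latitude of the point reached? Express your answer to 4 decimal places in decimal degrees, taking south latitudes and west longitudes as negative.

Central angle δ = d/R = 0.051094 rad.
With φ₁ = 9.1127° = 0.159047 rad and θ = 166° = 2.897247 rad:
Destination latitude: φ₂ = arcsin( sin φ₁ cos δ + cos φ₁ sin δ cos θ ) = arcsin(0.109241) = 6.2716°.
For the longitude increment, Δλ = atan2( sin θ sin δ cos φ₁, cos δ − sin φ₁ sin φ₂ ) = atan2(0.012199, 0.981394) = 0.7122°.
Hence λ₂ = 6.9350° + 0.7122° = 7.6472°.

latitude 6.2716°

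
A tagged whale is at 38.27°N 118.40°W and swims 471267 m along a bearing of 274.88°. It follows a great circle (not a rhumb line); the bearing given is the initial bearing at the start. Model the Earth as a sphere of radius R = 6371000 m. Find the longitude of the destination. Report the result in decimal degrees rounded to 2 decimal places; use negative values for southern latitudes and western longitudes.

δ = 471267/6371000 = 0.073971 rad (4.2382°).
Converting: φ₁ = 0.667938 rad, θ = 4.797561 rad.
Destination latitude: φ₂ = arcsin( sin φ₁ cos δ + cos φ₁ sin δ cos θ ) = arcsin(0.622610) = 38.51°.
For the longitude increment, Δλ = atan2( sin θ sin δ cos φ₁, cos δ − sin φ₁ sin φ₂ ) = atan2(-0.057811, 0.611641) = -5.40°.
λ₂ = λ₁ + Δλ = -123.80°.

longitude -123.80°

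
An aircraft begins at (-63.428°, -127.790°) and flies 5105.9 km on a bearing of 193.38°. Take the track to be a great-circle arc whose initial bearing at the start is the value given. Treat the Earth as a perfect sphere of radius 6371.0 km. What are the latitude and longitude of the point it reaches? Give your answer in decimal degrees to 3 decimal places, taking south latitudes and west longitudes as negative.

The arc subtends δ = 5105.9/6371 = 0.801428 rad at the centre.
Start latitude φ₁ = -1.107027 rad; initial bearing θ = 3.375118 rad.
sin φ₂ = sin φ₁ cos δ + cos φ₁ sin δ cos θ = (-0.894373)(0.695681) + (0.447322)(0.718350)(-0.972857) = -0.934811
φ₂ = asin(-0.934811) = -1.207725 rad = -69.198°.
Then Δλ = atan2(-0.074359, -0.140388) = -2.654491 rad, from sin θ sin δ cos φ₁ over cos δ − sin φ₁ sin φ₂.
λ₂ = -127.790° + -152.091° = -279.881°, normalized to (−180°, 180°] → 80.119°.

latitude -69.198°, longitude 80.119°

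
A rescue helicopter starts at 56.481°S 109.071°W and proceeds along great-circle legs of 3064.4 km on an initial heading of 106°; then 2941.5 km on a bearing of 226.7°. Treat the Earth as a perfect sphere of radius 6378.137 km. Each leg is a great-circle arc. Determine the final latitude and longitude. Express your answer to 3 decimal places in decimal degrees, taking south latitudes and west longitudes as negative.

Apply the spherical direct solution leg by leg, carrying full precision between legs.
Leg 1: from (-56.481°, -109.071°), δ = 3064.4/6378.137 = 0.480454 rad, θ = 106° → φ = -54.063°, λ = -59.871°.
Leg 2: from (-54.063°, -59.871°), δ = 2941.5/6378.137 = 0.461185 rad, θ = 226.7° → φ = -64.715°, λ = -109.180°.

latitude -64.715°, longitude -109.180°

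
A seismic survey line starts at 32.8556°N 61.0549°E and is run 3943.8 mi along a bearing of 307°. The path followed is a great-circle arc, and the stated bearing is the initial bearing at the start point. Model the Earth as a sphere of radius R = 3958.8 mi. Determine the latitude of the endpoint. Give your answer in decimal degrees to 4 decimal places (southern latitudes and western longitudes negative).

latitude 45.9902°

The arc subtends δ = 3943.8/3958.8 = 0.996211 rad at the centre.
Start latitude φ₁ = 0.573438 rad; initial bearing θ = 5.358161 rad.
sin φ₂ = sin φ₁ cos δ + cos φ₁ sin δ cos θ = (0.542524)(0.543487) + (0.840041)(0.839418)(0.601815) = 0.719221
φ₂ = asin(0.719221) = 0.802681 rad = 45.9902°.
Δλ = atan2( sin θ sin δ cos φ₁ , cos δ − sin φ₁ sin φ₂ ) = atan2(-0.563154, 0.153292) = -1.305032 rad = -74.7728°.
Hence λ₂ = 61.0549° + -74.7728° = -13.7179°.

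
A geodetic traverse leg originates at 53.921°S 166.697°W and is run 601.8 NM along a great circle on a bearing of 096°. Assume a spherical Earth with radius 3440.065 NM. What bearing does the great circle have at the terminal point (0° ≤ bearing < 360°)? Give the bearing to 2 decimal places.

Central angle δ = d/R = 0.174939 rad.
With φ₁ = -53.921° = -0.941099 rad and θ = 96° = 1.675516 rad:
Destination latitude: φ₂ = arcsin( sin φ₁ cos δ + cos φ₁ sin δ cos θ ) = arcsin(-0.806584) = -53.764°.
For the longitude increment, Δλ = atan2( sin θ sin δ cos φ₁, cos δ − sin φ₁ sin φ₂ ) = atan2(0.101935, 0.332851) = 17.027°.
λ₂ = λ₁ + Δλ = -149.670°.
The forward bearing on arrival equals the back-azimuth from the destination plus 180°.
Back-azimuth from P₂ (-53.76°, -149.67°) to P₁ (-53.92°, -166.70°), with Δλ' = λ₁ − λ₂ = -17.03°: atan2( sin Δλ' cos φ₁ , cos φ₂ sin φ₁ − sin φ₂ cos φ₁ cos Δλ' ) = 262.22°.
Final bearing = (262.22° + 180°) mod 360° = 82.22°.

final bearing 82.22°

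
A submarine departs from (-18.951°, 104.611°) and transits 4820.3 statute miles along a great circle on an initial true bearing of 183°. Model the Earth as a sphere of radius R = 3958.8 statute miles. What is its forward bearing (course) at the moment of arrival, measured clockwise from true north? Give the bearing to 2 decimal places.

δ = 4820.3/3958.8 = 1.217616 rad (69.7643°).
Start latitude φ₁ = -0.330757 rad; initial bearing θ = 3.193953 rad.
Destination latitude: φ₂ = arcsin( sin φ₁ cos δ + cos φ₁ sin δ cos θ ) = arcsin(-0.998532) = -86.896°.
Then Δλ = atan2(-0.046444, 0.021600) = -1.135470 rad, from sin θ sin δ cos φ₁ over cos δ − sin φ₁ sin φ₂.
Hence λ₂ = 104.611° + -65.058° = 39.553°.
The forward bearing on arrival equals the back-azimuth from the destination plus 180°.
Back-azimuth from P₂ (-86.90°, 39.55°) to P₁ (-18.95°, 104.61°), with Δλ' = λ₁ − λ₂ = 65.06°: atan2( sin Δλ' cos φ₁ , cos φ₂ sin φ₁ − sin φ₂ cos φ₁ cos Δλ' ) = 66.06°.
Final bearing = (66.06° + 180°) mod 360° = 246.06°.

final bearing 246.06°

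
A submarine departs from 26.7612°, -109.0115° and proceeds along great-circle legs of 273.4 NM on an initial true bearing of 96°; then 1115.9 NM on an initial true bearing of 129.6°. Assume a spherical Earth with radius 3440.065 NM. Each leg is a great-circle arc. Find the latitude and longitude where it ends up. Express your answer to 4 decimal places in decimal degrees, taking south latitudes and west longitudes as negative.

Apply the spherical direct solution leg by leg, carrying full precision between legs.
Leg 1: from (26.7612°, -109.0115°), δ = 273.4/3440.065 = 0.079475 rad, θ = 96° → φ = 26.1959°, λ = -103.9632°.
Leg 2: from (26.1959°, -103.9632°), δ = 1115.9/3440.065 = 0.324383 rad, θ = 129.6° → φ = 13.6579°, λ = -89.3243°.

latitude 13.6579°, longitude -89.3243°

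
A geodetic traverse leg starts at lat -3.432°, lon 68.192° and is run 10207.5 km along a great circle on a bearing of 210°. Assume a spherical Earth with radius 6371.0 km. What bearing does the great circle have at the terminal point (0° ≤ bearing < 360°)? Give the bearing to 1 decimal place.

final bearing 279.9°

The arc subtends δ = 10207.5/6371 = 1.602182 rad at the centre.
Converting: φ₁ = -0.059900 rad, θ = 3.665191 rad.
sin φ₂ = sin φ₁ cos δ + cos φ₁ sin δ cos θ = (-0.059864)(-0.031380) + (0.998207)(0.999508)(-0.866025) = -0.862168
φ₂ = asin(-0.862168) = -1.039533 rad = -59.561°.
For the longitude increment, Δλ = atan2( sin θ sin δ cos φ₁, cos δ − sin φ₁ sin φ₂ ) = atan2(-0.498857, -0.082993) = -99.446°.
λ₂ = λ₁ + Δλ = -31.254°.
The forward bearing on arrival equals the back-azimuth from the destination plus 180°.
Back-azimuth from P₂ (-59.6°, -31.3°) to P₁ (-3.4°, 68.2°), with Δλ' = λ₁ − λ₂ = 99.4°: atan2( sin Δλ' cos φ₁ , cos φ₂ sin φ₁ − sin φ₂ cos φ₁ cos Δλ' ) = 99.9°.
Final bearing = (99.9° + 180°) mod 360° = 279.9°.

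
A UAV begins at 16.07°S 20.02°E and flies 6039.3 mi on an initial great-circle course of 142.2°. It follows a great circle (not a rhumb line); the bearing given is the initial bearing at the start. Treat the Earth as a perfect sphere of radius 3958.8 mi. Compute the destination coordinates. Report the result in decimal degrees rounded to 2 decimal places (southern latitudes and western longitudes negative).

Angular distance δ = d/R = 6039.3 / 3958.8 = 1.525538 rad.
Converting: φ₁ = -0.280474 rad, θ = 2.481858 rad.
sin φ₂ = sin φ₁ cos δ + cos φ₁ sin δ cos θ = (-0.276812)(0.045243) + (0.960924)(0.998976)(-0.790155) = -0.771025
φ₂ = asin(-0.771025) = -0.880450 rad = -50.45°.
Then Δλ = atan2(0.588354, -0.168186) = 1.849229 rad, from sin θ sin δ cos φ₁ over cos δ − sin φ₁ sin φ₂.
λ₂ = 20.02° + 105.95° = 125.97°.

latitude -50.45°, longitude 125.97°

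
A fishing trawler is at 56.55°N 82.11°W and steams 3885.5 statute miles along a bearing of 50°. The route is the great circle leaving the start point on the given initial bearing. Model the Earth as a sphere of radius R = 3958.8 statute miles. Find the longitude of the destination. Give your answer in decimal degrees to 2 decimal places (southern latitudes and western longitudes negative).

The arc subtends δ = 3885.5/3958.8 = 0.981484 rad at the centre.
With φ₁ = 56.55° = 0.986984 rad and θ = 50° = 0.872665 rad:
Destination latitude: φ₂ = arcsin( sin φ₁ cos δ + cos φ₁ sin δ cos θ ) = arcsin(0.758279) = 49.31°.
Then Δλ = atan2(0.351027, -0.076894) = 1.786444 rad, from sin θ sin δ cos φ₁ over cos δ − sin φ₁ sin φ₂.
λ₂ = -82.11° + 102.36° = 20.25°.

longitude 20.25°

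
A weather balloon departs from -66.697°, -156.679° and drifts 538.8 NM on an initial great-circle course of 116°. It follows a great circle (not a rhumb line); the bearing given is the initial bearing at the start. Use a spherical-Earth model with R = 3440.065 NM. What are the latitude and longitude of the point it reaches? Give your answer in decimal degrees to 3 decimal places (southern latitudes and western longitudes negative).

δ = 538.8/3440.065 = 0.156625 rad (8.9739°).
Converting: φ₁ = -1.164082 rad, θ = 2.024582 rad.
Applying the spherical law of cosines for sides, sin φ₂ = sin φ₁ cos δ + cos φ₁ sin δ cos θ = -0.934234, so φ₂ = -69.105°.
For the longitude increment, Δλ = atan2( sin θ sin δ cos φ₁, cos δ − sin φ₁ sin φ₂ ) = atan2(0.055462, 0.129735) = 23.147°.
Hence λ₂ = -156.679° + 23.147° = -133.532°.

latitude -69.105°, longitude -133.532°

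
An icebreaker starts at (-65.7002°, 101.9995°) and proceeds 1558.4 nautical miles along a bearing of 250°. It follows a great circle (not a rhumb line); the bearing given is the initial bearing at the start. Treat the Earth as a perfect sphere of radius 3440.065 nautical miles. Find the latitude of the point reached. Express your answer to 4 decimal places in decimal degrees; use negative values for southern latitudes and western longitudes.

The arc subtends δ = 1558.4/3440.065 = 0.453015 rad at the centre.
Converting: φ₁ = -1.146685 rad, θ = 4.363323 rad.
Destination latitude: φ₂ = arcsin( sin φ₁ cos δ + cos φ₁ sin δ cos θ ) = arcsin(-0.881074) = -61.7722°.
Then Δλ = atan2(-0.169248, 0.096117) = -1.054309 rad, from sin θ sin δ cos φ₁ over cos δ − sin φ₁ sin φ₂.
Hence λ₂ = 101.9995° + -60.4075° = 41.5920°.

latitude -61.7722°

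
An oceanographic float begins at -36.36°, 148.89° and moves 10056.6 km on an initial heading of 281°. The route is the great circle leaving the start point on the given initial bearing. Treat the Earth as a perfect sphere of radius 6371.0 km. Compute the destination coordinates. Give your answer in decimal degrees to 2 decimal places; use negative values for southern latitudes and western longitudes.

The arc subtends δ = 10056.6/6371 = 1.578496 rad at the centre.
With φ₁ = -36.36° = -0.634602 rad and θ = 281° = 4.904375 rad:
sin φ₂ = sin φ₁ cos δ + cos φ₁ sin δ cos θ = (-0.592857)(-0.007700) + (0.805308)(0.999970)(0.190809) = 0.158220
φ₂ = asin(0.158220) = 0.158888 rad = 9.10°.
For the longitude increment, Δλ = atan2( sin θ sin δ cos φ₁, cos δ − sin φ₁ sin φ₂ ) = atan2(-0.790489, 0.086102) = -83.78°.
λ₂ = λ₁ + Δλ = 65.11°.

latitude 9.10°, longitude 65.11°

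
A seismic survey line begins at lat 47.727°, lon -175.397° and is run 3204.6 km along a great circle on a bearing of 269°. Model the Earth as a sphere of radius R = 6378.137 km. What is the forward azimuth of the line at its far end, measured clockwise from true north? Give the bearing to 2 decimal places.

δ = 3204.6/6378.137 = 0.502435 rad (28.7874°).
Converting: φ₁ = 0.832993 rad, θ = 4.694936 rad.
Applying the spherical law of cosines for sides, sin φ₂ = sin φ₁ cos δ + cos φ₁ sin δ cos θ = 0.642846, so φ₂ = 40.004°.
For the longitude increment, Δλ = atan2( sin θ sin δ cos φ₁, cos δ − sin φ₁ sin φ₂ ) = atan2(-0.323879, 0.400739) = -38.945°.
λ₂ = -175.397° + -38.945° = -214.342°, normalized to (−180°, 180°] → 145.658°.
The forward bearing on arrival equals the back-azimuth from the destination plus 180°.
Back-azimuth from P₂ (40.00°, 145.66°) to P₁ (47.73°, -175.40°), with Δλ' = λ₁ − λ₂ = -321.05°: atan2( sin Δλ' cos φ₁ , cos φ₂ sin φ₁ − sin φ₂ cos φ₁ cos Δλ' ) = 61.40°.
Final bearing = (61.40° + 180°) mod 360° = 241.40°.

final bearing 241.40°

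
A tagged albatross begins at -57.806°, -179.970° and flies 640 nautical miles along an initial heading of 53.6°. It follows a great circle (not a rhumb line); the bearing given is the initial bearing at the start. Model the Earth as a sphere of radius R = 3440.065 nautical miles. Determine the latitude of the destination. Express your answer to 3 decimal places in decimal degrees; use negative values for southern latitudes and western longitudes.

latitude -50.639°

Angular distance δ = d/R = 640 / 3440.065 = 0.186043 rad.
With φ₁ = -57.806° = -1.008905 rad and θ = 53.6° = 0.935496 rad:
Applying the spherical law of cosines for sides, sin φ₂ = sin φ₁ cos δ + cos φ₁ sin δ cos θ = -0.773164, so φ₂ = -50.639°.
Then Δλ = atan2(0.079323, 0.328454) = 0.236966 rad, from sin θ sin δ cos φ₁ over cos δ − sin φ₁ sin φ₂.
λ₂ = -179.970° + 13.577° = -166.393°.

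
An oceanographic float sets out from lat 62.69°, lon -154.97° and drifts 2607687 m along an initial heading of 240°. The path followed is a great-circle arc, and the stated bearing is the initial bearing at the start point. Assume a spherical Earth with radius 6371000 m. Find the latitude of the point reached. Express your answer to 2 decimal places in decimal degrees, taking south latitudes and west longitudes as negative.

latitude 46.37°

Central angle δ = d/R = 0.409306 rad.
Start latitude φ₁ = 1.094147 rad; initial bearing θ = 4.188790 rad.
Applying the spherical law of cosines for sides, sin φ₂ = sin φ₁ cos δ + cos φ₁ sin δ cos θ = 0.723846, so φ₂ = 46.37°.
Δλ = atan2( sin θ sin δ cos φ₁ , cos δ − sin φ₁ sin φ₂ ) = atan2(-0.158129, 0.274233) = -0.523052 rad = -29.97°.
λ₂ = -154.97° + -29.97° = -184.94°, normalized to (−180°, 180°] → 175.06°.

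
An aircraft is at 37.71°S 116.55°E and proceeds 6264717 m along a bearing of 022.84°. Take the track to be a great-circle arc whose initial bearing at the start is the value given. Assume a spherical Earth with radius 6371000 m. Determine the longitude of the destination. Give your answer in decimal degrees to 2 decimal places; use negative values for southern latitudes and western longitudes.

Central angle δ = d/R = 0.983318 rad.
Start latitude φ₁ = -0.658164 rad; initial bearing θ = 0.398633 rad.
Applying the spherical law of cosines for sides, sin φ₂ = sin φ₁ cos δ + cos φ₁ sin δ cos θ = 0.267825, so φ₂ = 15.53°.
For the longitude increment, Δλ = atan2( sin θ sin δ cos φ₁, cos δ − sin φ₁ sin φ₂ ) = atan2(0.255595, 0.718083) = 19.59°.
λ₂ = λ₁ + Δλ = 136.14°.

longitude 136.14°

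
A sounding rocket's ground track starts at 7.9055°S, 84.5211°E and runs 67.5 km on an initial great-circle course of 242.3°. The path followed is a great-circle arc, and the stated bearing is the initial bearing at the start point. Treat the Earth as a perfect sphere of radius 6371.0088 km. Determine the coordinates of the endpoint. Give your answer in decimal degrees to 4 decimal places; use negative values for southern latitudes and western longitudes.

latitude -8.1873°, longitude 83.9781°

Central angle δ = d/R = 0.010595 rad.
Start latitude φ₁ = -0.137977 rad; initial bearing θ = 4.228933 rad.
Destination latitude: φ₂ = arcsin( sin φ₁ cos δ + cos φ₁ sin δ cos θ ) = arcsin(-0.142410) = -8.1873°.
Δλ = atan2( sin θ sin δ cos φ₁ , cos δ − sin φ₁ sin φ₂ ) = atan2(-0.009291, 0.980357) = -0.009477 rad = -0.5430°.
Hence λ₂ = 84.5211° + -0.5430° = 83.9781°.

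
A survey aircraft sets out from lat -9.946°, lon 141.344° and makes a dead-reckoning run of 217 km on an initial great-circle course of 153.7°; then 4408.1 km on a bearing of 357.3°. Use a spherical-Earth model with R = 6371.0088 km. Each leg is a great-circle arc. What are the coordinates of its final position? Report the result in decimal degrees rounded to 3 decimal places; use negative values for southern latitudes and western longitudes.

Apply the spherical direct solution leg by leg, carrying full precision between legs.
Leg 1: from (-9.946°, 141.344°), δ = 217/6371.0088 = 0.034061 rad, θ = 153.7° → φ = -11.694°, λ = 142.227°.
Leg 2: from (-11.694°, 142.227°), δ = 4408.1/6371.0088 = 0.691900 rad, θ = 357.3° → φ = 27.904°, λ = 140.278°.

latitude 27.904°, longitude 140.278°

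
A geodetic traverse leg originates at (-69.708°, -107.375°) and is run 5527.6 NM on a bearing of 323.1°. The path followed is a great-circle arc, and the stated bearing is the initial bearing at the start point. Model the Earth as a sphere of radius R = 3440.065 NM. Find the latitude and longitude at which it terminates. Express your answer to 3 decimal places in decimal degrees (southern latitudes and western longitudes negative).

latitude 18.116°, longitude -146.523°

δ = 5527.6/3440.065 = 1.606830 rad (92.0646°).
Converting: φ₁ = -1.216634 rad, θ = 5.639159 rad.
sin φ₂ = sin φ₁ cos δ + cos φ₁ sin δ cos θ = (-0.937937)(-0.036026) + (0.346805)(0.999351)(0.799685) = 0.310944
φ₂ = asin(0.310944) = 0.316187 rad = 18.116°.
Then Δλ = atan2(-0.208093, 0.255620) = -0.683263 rad, from sin θ sin δ cos φ₁ over cos δ − sin φ₁ sin φ₂.
λ₂ = λ₁ + Δλ = -146.523°.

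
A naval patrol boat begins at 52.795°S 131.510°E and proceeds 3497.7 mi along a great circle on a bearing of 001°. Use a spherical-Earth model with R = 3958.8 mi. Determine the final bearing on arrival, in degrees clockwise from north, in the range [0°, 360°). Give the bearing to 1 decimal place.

final bearing 0.6°

Angular distance δ = d/R = 3497.7 / 3958.8 = 0.883525 rad.
Converting: φ₁ = -0.921447 rad, θ = 0.017453 rad.
Applying the spherical law of cosines for sides, sin φ₂ = sin φ₁ cos δ + cos φ₁ sin δ cos θ = -0.037983, so φ₂ = -2.177°.
Then Δλ = atan2(0.008157, 0.604177) = 0.013501 rad, from sin θ sin δ cos φ₁ over cos δ − sin φ₁ sin φ₂.
λ₂ = λ₁ + Δλ = 132.284°.
The forward bearing on arrival equals the back-azimuth from the destination plus 180°.
Back-azimuth from P₂ (-2.2°, 132.3°) to P₁ (-52.8°, 131.5°), with Δλ' = λ₁ − λ₂ = -0.8°: atan2( sin Δλ' cos φ₁ , cos φ₂ sin φ₁ − sin φ₂ cos φ₁ cos Δλ' ) = 180.6°.
Final bearing = (180.6° + 180°) mod 360° = 0.6°.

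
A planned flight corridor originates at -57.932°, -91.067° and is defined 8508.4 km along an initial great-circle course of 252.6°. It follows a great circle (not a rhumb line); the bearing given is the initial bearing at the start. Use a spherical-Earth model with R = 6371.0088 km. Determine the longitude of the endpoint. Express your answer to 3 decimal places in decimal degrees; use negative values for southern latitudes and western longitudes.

Central angle δ = d/R = 1.335487 rad.
Converting: φ₁ = -1.011104 rad, θ = 4.408702 rad.
Applying the spherical law of cosines for sides, sin φ₂ = sin φ₁ cos δ + cos φ₁ sin δ cos θ = -0.351963, so φ₂ = -20.607°.
Then Δλ = atan2(-0.492669, -0.065117) = -1.702206 rad, from sin θ sin δ cos φ₁ over cos δ − sin φ₁ sin φ₂.
λ₂ = -91.067° + -97.529° = -188.596°, normalized to (−180°, 180°] → 171.404°.

longitude 171.404°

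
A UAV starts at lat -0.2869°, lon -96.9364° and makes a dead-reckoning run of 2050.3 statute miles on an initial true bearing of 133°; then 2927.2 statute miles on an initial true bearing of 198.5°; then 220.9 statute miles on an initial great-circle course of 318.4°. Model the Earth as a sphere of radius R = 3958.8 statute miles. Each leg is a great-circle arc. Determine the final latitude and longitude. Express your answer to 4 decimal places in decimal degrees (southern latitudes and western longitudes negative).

latitude -56.1089°, longitude -102.2811°

Apply the spherical direct solution leg by leg, carrying full precision between legs.
Leg 1: from (-0.2869°, -96.9364°), δ = 2050.3/3958.8 = 0.517909 rad, θ = 133° → φ = -19.9975°, λ = -74.2741°.
Leg 2: from (-19.9975°, -74.2741°), δ = 2927.2/3958.8 = 0.739416 rad, θ = 198.5° → φ = -58.5594°, λ = -98.4736°.
Leg 3: from (-58.5594°, -98.4736°), δ = 220.9/3958.8 = 0.055800 rad, θ = 318.4° → φ = -56.1089°, λ = -102.2811°.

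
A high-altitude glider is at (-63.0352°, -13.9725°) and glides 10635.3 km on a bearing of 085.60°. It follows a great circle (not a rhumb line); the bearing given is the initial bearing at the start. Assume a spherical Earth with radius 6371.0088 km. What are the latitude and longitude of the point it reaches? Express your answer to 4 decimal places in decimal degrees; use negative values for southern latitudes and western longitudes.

Angular distance δ = d/R = 10635.3 / 6371.0088 = 1.669327 rad.
Start latitude φ₁ = -1.100172 rad; initial bearing θ = 1.494002 rad.
Destination latitude: φ₂ = arcsin( sin φ₁ cos δ + cos φ₁ sin δ cos θ ) = arcsin(0.122296) = 7.0246°.
Then Δλ = atan2(0.449914, 0.010629) = 1.547176 rad, from sin θ sin δ cos φ₁ over cos δ − sin φ₁ sin φ₂.
λ₂ = -13.9725° + 88.6467° = 74.6742°.

latitude 7.0246°, longitude 74.6742°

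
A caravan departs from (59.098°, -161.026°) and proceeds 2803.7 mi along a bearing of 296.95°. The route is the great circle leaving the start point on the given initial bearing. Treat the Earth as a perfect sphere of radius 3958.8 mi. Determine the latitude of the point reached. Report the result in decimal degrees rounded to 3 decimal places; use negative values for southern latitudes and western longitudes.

The arc subtends δ = 2803.7/3958.8 = 0.708220 rad at the centre.
Converting: φ₁ = 1.031455 rad, θ = 5.182755 rad.
Destination latitude: φ₂ = arcsin( sin φ₁ cos δ + cos φ₁ sin δ cos θ ) = arcsin(0.803109) = 53.428°.
Δλ = atan2( sin θ sin δ cos φ₁ , cos δ − sin φ₁ sin φ₂ ) = atan2(-0.297790, 0.070416) = -1.338600 rad = -76.696°.
λ₂ = -161.026° + -76.696° = -237.722°, normalized to (−180°, 180°] → 122.278°.

latitude 53.428°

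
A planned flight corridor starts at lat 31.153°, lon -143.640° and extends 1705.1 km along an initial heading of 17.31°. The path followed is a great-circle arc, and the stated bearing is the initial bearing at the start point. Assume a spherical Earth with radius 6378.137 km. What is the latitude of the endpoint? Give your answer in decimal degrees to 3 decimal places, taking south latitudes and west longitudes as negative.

latitude 45.625°

The arc subtends δ = 1705.1/6378.137 = 0.267335 rad at the centre.
Start latitude φ₁ = 0.543722 rad; initial bearing θ = 0.302116 rad.
sin φ₂ = sin φ₁ cos δ + cos φ₁ sin δ cos θ = (0.517325)(0.964478) + (0.855789)(0.264162)(0.954709) = 0.714777
φ₂ = asin(0.714777) = 0.796305 rad = 45.625°.
For the longitude increment, Δλ = atan2( sin θ sin δ cos φ₁, cos δ − sin φ₁ sin φ₂ ) = atan2(0.067264, 0.594706) = 6.453°.
λ₂ = -143.640° + 6.453° = -137.187°.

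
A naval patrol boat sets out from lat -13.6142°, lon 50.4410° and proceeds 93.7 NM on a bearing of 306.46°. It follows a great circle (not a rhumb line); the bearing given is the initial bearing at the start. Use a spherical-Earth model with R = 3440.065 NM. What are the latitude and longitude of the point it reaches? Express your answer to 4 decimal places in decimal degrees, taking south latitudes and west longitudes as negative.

latitude -12.6835°, longitude 49.1545°

The arc subtends δ = 93.7/3440.065 = 0.027238 rad at the centre.
With φ₁ = -13.6142° = -0.237613 rad and θ = 306.46° = 5.348736 rad:
Destination latitude: φ₂ = arcsin( sin φ₁ cos δ + cos φ₁ sin δ cos θ ) = arcsin(-0.219566) = -12.6835°.
Δλ = atan2( sin θ sin δ cos φ₁ , cos δ − sin φ₁ sin φ₂ ) = atan2(-0.021288, 0.947947) = -0.022454 rad = -1.2865°.
λ₂ = 50.4410° + -1.2865° = 49.1545°.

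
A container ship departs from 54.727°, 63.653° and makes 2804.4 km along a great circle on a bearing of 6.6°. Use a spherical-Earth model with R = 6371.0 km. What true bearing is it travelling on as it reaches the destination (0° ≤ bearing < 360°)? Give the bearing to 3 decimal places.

The arc subtends δ = 2804.4/6371 = 0.440182 rad at the centre.
Start latitude φ₁ = 0.955166 rad; initial bearing θ = 0.115192 rad.
Applying the spherical law of cosines for sides, sin φ₂ = sin φ₁ cos δ + cos φ₁ sin δ cos θ = 0.983018, so φ₂ = 79.426°.
For the longitude increment, Δλ = atan2( sin θ sin δ cos φ₁, cos δ − sin φ₁ sin φ₂ ) = atan2(0.028282, 0.102129) = 15.479°.
λ₂ = λ₁ + Δλ = 79.132°.
The forward bearing on arrival equals the back-azimuth from the destination plus 180°.
Back-azimuth from P₂ (79.426°, 79.132°) to P₁ (54.727°, 63.653°), with Δλ' = λ₁ − λ₂ = -15.479°: atan2( sin Δλ' cos φ₁ , cos φ₂ sin φ₁ − sin φ₂ cos φ₁ cos Δλ' ) = 201.204°.
Final bearing = (201.204° + 180°) mod 360° = 21.204°.

final bearing 21.204°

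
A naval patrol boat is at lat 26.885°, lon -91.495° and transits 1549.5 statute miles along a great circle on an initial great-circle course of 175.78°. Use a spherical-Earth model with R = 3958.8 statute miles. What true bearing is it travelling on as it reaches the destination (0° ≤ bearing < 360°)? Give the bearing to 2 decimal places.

δ = 1549.5/3958.8 = 0.391406 rad (22.4259°).
Converting: φ₁ = 0.469232 rad, θ = 3.067940 rad.
Applying the spherical law of cosines for sides, sin φ₂ = sin φ₁ cos δ + cos φ₁ sin δ cos θ = 0.078669, so φ₂ = 4.512°.
Δλ = atan2( sin θ sin δ cos φ₁ , cos δ − sin φ₁ sin φ₂ ) = atan2(0.025038, 0.888799) = 0.028163 rad = 1.614°.
λ₂ = λ₁ + Δλ = -89.881°.
The forward bearing on arrival equals the back-azimuth from the destination plus 180°.
Back-azimuth from P₂ (4.51°, -89.88°) to P₁ (26.89°, -91.50°), with Δλ' = λ₁ − λ₂ = -1.61°: atan2( sin Δλ' cos φ₁ , cos φ₂ sin φ₁ − sin φ₂ cos φ₁ cos Δλ' ) = 356.23°.
Final bearing = (356.23° + 180°) mod 360° = 176.23°.

final bearing 176.23°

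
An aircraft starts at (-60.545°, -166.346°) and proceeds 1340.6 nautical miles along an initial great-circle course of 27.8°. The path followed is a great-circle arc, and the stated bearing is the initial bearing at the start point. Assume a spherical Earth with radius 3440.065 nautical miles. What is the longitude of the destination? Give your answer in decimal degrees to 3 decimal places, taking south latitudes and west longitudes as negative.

The arc subtends δ = 1340.6/3440.065 = 0.389702 rad at the centre.
With φ₁ = -60.545° = -1.056710 rad and θ = 27.8° = 0.485202 rad:
sin φ₂ = sin φ₁ cos δ + cos φ₁ sin δ cos θ = (-0.870742)(0.925022) + (0.491740)(0.379913)(0.884581) = -0.640200
φ₂ = asin(-0.640200) = -0.694759 rad = -39.807°.
Then Δλ = atan2(0.087130, 0.367573) = 0.232744 rad, from sin θ sin δ cos φ₁ over cos δ − sin φ₁ sin φ₂.
λ₂ = λ₁ + Δλ = -153.011°.

longitude -153.011°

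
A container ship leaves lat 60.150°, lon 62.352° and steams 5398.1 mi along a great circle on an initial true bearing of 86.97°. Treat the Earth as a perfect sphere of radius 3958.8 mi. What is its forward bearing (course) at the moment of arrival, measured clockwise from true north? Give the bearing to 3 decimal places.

final bearing 149.487°

δ = 5398.1/3958.8 = 1.363570 rad (78.1268°).
Start latitude φ₁ = 1.049816 rad; initial bearing θ = 1.517913 rad.
sin φ₂ = sin φ₁ cos δ + cos φ₁ sin δ cos θ = (0.867331)(0.205747) + (0.497731)(0.978605)(0.052859) = 0.204197
φ₂ = asin(0.204197) = 0.205643 rad = 11.783°.
Δλ = atan2( sin θ sin δ cos φ₁ , cos δ − sin φ₁ sin φ₂ ) = atan2(0.486401, 0.028640) = 1.511983 rad = 86.630°.
λ₂ = 62.352° + 86.630° = 148.982°.
The forward bearing on arrival equals the back-azimuth from the destination plus 180°.
Back-azimuth from P₂ (11.783°, 148.982°) to P₁ (60.150°, 62.352°), with Δλ' = λ₁ − λ₂ = -86.630°: atan2( sin Δλ' cos φ₁ , cos φ₂ sin φ₁ − sin φ₂ cos φ₁ cos Δλ' ) = 329.487°.
Final bearing = (329.487° + 180°) mod 360° = 149.487°.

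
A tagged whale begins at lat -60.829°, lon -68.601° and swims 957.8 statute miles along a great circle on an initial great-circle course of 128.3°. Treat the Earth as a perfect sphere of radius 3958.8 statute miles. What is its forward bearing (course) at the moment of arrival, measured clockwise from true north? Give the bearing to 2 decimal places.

Central angle δ = d/R = 0.241942 rad.
Start latitude φ₁ = -1.061666 rad; initial bearing θ = 2.239257 rad.
sin φ₂ = sin φ₁ cos δ + cos φ₁ sin δ cos θ = (-0.873169)(0.970875) + (0.487418)(0.239589)(-0.619779) = -0.920115
φ₂ = asin(-0.920115) = -1.168374 rad = -66.943°.
For the longitude increment, Δλ = atan2( sin θ sin δ cos φ₁, cos δ − sin φ₁ sin φ₂ ) = atan2(0.091646, 0.167459) = 28.691°.
λ₂ = -68.601° + 28.691° = -39.910°.
The forward bearing on arrival equals the back-azimuth from the destination plus 180°.
Back-azimuth from P₂ (-66.94°, -39.91°) to P₁ (-60.83°, -68.60°), with Δλ' = λ₁ − λ₂ = -28.69°: atan2( sin Δλ' cos φ₁ , cos φ₂ sin φ₁ − sin φ₂ cos φ₁ cos Δλ' ) = 282.40°.
Final bearing = (282.40° + 180°) mod 360° = 102.40°.

final bearing 102.40°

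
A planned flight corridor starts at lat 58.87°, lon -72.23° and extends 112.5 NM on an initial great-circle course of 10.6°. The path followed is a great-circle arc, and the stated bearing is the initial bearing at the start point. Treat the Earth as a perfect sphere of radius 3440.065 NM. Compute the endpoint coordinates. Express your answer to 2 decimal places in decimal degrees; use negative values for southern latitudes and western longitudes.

latitude 60.71°, longitude -71.53°

δ = 112.5/3440.065 = 0.032703 rad (1.8737°).
Start latitude φ₁ = 1.027475 rad; initial bearing θ = 0.185005 rad.
Destination latitude: φ₂ = arcsin( sin φ₁ cos δ + cos φ₁ sin δ cos θ ) = arcsin(0.872154) = 60.71°.
Δλ = atan2( sin θ sin δ cos φ₁ , cos δ − sin φ₁ sin φ₂ ) = atan2(0.003109, 0.252904) = 0.012294 rad = 0.70°.
Hence λ₂ = -72.23° + 0.70° = -71.53°.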